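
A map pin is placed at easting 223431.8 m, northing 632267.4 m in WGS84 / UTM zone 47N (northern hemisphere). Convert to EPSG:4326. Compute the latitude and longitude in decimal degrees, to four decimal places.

Zone 47N: λ₀ = 99°, k₀ = 0.9996, false easting 500000 m.
Meridian distance M = (N − FN)/k₀ = 632520.4 m.
Inverse transverse Mercator on WGS84 gives φ = 5.71469975°, λ = 96.50300040°.

lat 5.7147°, lon 96.5030°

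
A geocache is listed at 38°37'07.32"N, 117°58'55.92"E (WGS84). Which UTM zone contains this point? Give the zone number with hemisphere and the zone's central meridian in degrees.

UTM zone = ⌊(λ + 180)/6⌋ + 1; 117.9822° ∈ [114°, 120°) → zone 50.
Hemisphere: N (φ ≥ 0).
Central meridian λ₀ = 6×50 − 183 = 117°.

Zone 50N, central meridian 117°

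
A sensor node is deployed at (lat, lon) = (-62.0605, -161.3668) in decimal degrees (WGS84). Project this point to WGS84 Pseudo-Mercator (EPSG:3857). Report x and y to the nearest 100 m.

Web Mercator is spherical with R = a = 6378137 m.
x = R·λ = 6378137 × -2.816381963 = -17963270.007 m.
y = R·ln tan(π/4 + φ/2) = 6378137 × -1.391237382 = -8873502.620 m.

x -17963300 m, y -8873500 m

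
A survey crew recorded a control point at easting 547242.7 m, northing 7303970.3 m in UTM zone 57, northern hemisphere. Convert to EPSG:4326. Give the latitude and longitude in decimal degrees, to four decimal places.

Zone 57N: λ₀ = 159°, k₀ = 0.9996, false easting 500000 m.
Meridian distance M = (N − FN)/k₀ = 7306893.1 m.
Inverse transverse Mercator on WGS84 gives φ = 65.85350023°, λ = 160.03499989°.

lat 65.8535°, lon 160.0350°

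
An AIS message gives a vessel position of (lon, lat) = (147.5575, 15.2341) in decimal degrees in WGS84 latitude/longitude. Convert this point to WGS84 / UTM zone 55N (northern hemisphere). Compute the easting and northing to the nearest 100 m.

E 559900 m, N 1684300 m

Zone 55 central meridian λ₀ = 6×55 − 183 = 147°; Δλ = +0.5575°.
Transverse Mercator on WGS84 with k₀ = 0.9996 gives E = 559870.529 m, N = 1684295.298 m.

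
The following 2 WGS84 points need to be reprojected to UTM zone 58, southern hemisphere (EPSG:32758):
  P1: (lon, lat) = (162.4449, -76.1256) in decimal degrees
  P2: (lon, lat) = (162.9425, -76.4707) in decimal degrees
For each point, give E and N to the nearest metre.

UTM zone 58S: λ₀ = 165°, k₀ = 0.9996.
P1 (-76.1256°, 162.4449°) → (431625.963, 1549319.340) m.
P2 (-76.4707°, 162.9425°) → (446279.267, 1511353.464) m.

P1: E 431626 m, N 1549319 m; P2: E 446279 m, N 1511353 m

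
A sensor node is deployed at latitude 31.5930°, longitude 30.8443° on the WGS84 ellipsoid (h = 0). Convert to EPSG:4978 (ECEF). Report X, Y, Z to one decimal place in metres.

X 4668729.7 m, Y 2788016.3 m, Z 3322074.8 m

WGS84: a = 6378137 m, e² = 0.006694380; N(φ) = a/√(1−e²sin²φ) = 6384004.321 m.
X = (N+h)·cosφ·cosλ = 4668729.726 m; Y = (N+h)·cosφ·sinλ = 2788016.278 m; Z = (N(1−e²)+h)·sinφ = 3322074.843 m.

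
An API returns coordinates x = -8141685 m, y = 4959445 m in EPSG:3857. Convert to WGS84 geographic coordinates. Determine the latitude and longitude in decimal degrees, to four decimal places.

R = 6378137 m. λ = x/R = -73.13800074°.
φ = 2·arctan(exp(y/R)) − 90° = 2·arctan(2.17618) − 90° = 40.64040295°.

lat 40.6404°, lon -73.1380°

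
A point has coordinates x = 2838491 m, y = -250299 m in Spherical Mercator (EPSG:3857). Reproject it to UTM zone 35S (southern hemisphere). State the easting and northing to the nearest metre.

E 333040 m, N 9751453 m

Web Mercator inverse (R = 6378137 m) → φ = -2.24789727°, λ = 25.49859849°.
UTM 35S forward: E = 333040.128 m, N = 9751452.714 m.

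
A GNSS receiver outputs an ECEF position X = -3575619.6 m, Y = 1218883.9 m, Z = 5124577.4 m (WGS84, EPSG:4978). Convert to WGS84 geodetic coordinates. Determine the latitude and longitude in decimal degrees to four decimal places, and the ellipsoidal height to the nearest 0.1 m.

lat 53.7872°, lon 161.1764°, h 2219.8 m

λ = atan2(Y, X) = 161.17640007°; p = √(X²+Y²) = 3777662.4 m.
Bowring's method on WGS84 (a = 6378137 m, b = 6356752.314 m) gives φ = 53.78719964°, h = 2219.808 m.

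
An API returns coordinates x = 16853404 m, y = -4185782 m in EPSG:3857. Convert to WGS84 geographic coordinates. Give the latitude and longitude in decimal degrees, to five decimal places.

R = 6378137 m. λ = x/R = 151.39670403°.
φ = 2·arctan(exp(y/R)) − 90° = 2·arctan(0.51878) − 90° = -35.16100013°.

lat -35.16100°, lon 151.39670°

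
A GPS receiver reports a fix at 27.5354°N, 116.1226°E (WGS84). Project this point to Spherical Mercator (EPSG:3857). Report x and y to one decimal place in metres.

Web Mercator is spherical with R = a = 6378137 m.
x = R·λ = 6378137 × 2.026721706 = 12926708.702 m.
y = R·ln tan(π/4 + φ/2) = 6378137 × 0.500228144 = 3190523.634 m.

x 12926708.7 m, y 3190523.6 m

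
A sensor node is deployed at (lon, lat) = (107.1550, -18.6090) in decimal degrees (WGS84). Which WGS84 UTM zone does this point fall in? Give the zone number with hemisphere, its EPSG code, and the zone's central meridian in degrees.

UTM zone = ⌊(λ + 180)/6⌋ + 1; 107.1550° ∈ [102°, 108°) → zone 48.
Hemisphere: S (φ < 0).
Central meridian λ₀ = 6×48 − 183 = 105°.
EPSG code: 32748.

Zone 48S (EPSG:32748), central meridian 105°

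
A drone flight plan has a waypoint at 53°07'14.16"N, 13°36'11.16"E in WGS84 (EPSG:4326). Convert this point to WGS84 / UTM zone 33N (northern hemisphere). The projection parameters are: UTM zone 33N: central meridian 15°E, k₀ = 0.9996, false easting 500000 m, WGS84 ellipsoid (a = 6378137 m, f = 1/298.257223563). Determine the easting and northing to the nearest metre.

E 406518 m, N 5886598 m

Zone 33 central meridian λ₀ = 6×33 − 183 = 15°; Δλ = -1.3969°.
Transverse Mercator on WGS84 with k₀ = 0.9996 gives E = 406517.534 m, N = 5886598.045 m.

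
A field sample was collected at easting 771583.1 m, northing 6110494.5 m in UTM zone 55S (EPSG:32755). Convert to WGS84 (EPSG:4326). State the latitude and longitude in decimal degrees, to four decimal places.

Zone 55S: λ₀ = 147°, k₀ = 0.9996, false easting 500000 m, false northing 10000000 m.
Meridian distance M = (N − FN)/k₀ = -3891061.9 m.
Inverse transverse Mercator on WGS84 gives φ = -35.11179998°, λ = 149.97980022°.

lat -35.1118°, lon 149.9798°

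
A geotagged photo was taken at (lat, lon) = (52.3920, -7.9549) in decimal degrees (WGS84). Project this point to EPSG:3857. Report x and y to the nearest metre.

x -885535 m, y 6871317 m

Web Mercator is spherical with R = a = 6378137 m.
x = R·λ = 6378137 × -0.138839197 = -885535.417 m.
y = R·ln tan(π/4 + φ/2) = 6378137 × 1.077323489 = 6871316.806 m.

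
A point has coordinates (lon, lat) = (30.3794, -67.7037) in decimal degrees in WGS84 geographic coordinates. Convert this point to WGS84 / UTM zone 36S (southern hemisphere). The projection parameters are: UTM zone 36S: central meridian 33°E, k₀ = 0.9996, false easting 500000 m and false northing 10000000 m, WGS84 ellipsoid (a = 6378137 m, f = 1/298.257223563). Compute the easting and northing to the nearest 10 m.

E 389070 m, N 2487820 m

Zone 36 central meridian λ₀ = 6×36 − 183 = 33°; Δλ = -2.6206°.
Transverse Mercator on WGS84 with k₀ = 0.9996 gives E = 389074.455 m, N = 2487822.288 m.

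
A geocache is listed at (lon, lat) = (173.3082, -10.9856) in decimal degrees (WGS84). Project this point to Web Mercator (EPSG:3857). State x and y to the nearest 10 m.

x 19292580 m, y -1230470 m

Web Mercator is spherical with R = a = 6378137 m.
x = R·λ = 6378137 × 3.024798711 = 19292580.574 m.
y = R·ln tan(π/4 + φ/2) = 6378137 × -0.192920572 = -1230473.838 m.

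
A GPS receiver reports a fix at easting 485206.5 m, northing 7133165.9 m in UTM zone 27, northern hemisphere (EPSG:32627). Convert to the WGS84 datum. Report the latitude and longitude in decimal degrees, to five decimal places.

Zone 27N: λ₀ = -21°, k₀ = 0.9996, false easting 500000 m.
Meridian distance M = (N − FN)/k₀ = 7136020.3 m.
Inverse transverse Mercator on WGS84 gives φ = 64.32409972°, λ = -21.30600047°.

lat 64.32410°, lon -21.30600°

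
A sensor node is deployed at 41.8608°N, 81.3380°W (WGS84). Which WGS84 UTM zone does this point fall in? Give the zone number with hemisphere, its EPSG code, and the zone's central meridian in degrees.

Zone 17N (EPSG:32617), central meridian -81°

UTM zone = ⌊(λ + 180)/6⌋ + 1; -81.3380° ∈ [-84°, -78°) → zone 17.
Hemisphere: N (φ ≥ 0).
Central meridian λ₀ = 6×17 − 183 = -81°.
EPSG code: 32617.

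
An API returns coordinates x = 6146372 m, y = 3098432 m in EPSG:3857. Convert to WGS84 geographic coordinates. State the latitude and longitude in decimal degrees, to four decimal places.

lat 26.7994°, lon 55.2138°

R = 6378137 m. λ = x/R = 55.21379909°.
φ = 2·arctan(exp(y/R)) − 90° = 2·arctan(1.62546) − 90° = 26.79940235°.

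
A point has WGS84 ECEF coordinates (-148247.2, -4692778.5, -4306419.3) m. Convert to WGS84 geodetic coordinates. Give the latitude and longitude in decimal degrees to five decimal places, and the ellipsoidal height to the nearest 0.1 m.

lat -42.71910°, lon -91.80940°, h 2641.0 m

λ = atan2(Y, X) = -91.80940035°; p = √(X²+Y²) = 4695119.5 m.
Bowring's method on WGS84 (a = 6378137 m, b = 6356752.314 m) gives φ = -42.71909959°, h = 2641.014 m.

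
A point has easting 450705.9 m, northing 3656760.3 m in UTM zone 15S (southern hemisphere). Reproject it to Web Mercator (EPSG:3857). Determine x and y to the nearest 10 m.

Unproject from UTM 15S (λ₀ = -93°) → φ = -57.22959968°, λ = -93.81650015°.
Web Mercator (R = 6378137 m): x = -10443605.024 m, y = -7807192.369 m.

x -10443610 m, y -7807190 m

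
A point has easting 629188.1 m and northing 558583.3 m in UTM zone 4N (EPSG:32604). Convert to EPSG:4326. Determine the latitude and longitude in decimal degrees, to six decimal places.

lat 5.052500°, lon -157.834600°

Zone 4N: λ₀ = -159°, k₀ = 0.9996, false easting 500000 m.
Meridian distance M = (N − FN)/k₀ = 558806.8 m.
Inverse transverse Mercator on WGS84 gives φ = 5.05250007°, λ = -157.83460039°.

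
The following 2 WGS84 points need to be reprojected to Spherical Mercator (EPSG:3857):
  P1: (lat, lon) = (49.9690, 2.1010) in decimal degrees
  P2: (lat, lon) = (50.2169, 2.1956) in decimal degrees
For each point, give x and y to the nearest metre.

Web Mercator: x = R·λ, y = R·ln tan(π/4+φ/2), R = 6378137 m.
P1 (49.9690°, 2.1010°) → (233882.250, 6440908.917) m.
P2 (50.2169°, 2.1956°) → (244413.074, 6483924.180) m.

P1: x 233882 m, y 6440909 m; P2: x 244413 m, y 6483924 m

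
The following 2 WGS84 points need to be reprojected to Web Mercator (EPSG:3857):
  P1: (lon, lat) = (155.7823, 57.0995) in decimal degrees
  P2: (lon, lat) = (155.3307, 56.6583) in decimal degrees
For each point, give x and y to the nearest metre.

Web Mercator: x = R·λ, y = R·ln tan(π/4+φ/2), R = 6378137 m.
P1 (57.0995°, 155.7823°) → (17341606.311, 7780482.860) m.
P2 (56.6583°, 155.3307°) → (17291334.429, 7690596.488) m.

P1: x 17341606 m, y 7780483 m; P2: x 17291334 m, y 7690596 m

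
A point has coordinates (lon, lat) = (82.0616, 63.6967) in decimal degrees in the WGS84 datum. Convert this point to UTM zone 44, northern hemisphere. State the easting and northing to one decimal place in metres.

Zone 44 central meridian λ₀ = 6×44 − 183 = 81°; Δλ = +1.0616°.
Transverse Mercator on WGS84 with k₀ = 0.9996 gives E = 552485.433 m, N = 7063653.231 m.

E 552485.4 m, N 7063653.2 m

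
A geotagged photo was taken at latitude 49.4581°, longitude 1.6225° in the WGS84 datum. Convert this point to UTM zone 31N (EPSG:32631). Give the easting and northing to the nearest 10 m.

E 400170 m, N 5479290 m

Zone 31 central meridian λ₀ = 6×31 − 183 = 3°; Δλ = -1.3775°.
Transverse Mercator on WGS84 with k₀ = 0.9996 gives E = 400174.904 m, N = 5479294.608 m.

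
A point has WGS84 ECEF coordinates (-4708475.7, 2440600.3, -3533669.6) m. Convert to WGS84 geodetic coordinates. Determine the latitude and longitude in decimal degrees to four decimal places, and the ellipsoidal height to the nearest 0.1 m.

lat -33.8533°, lon 152.6004°, h 1301.2 m

λ = atan2(Y, X) = 152.60039982°; p = √(X²+Y²) = 5303420.9 m.
Bowring's method on WGS84 (a = 6378137 m, b = 6356752.314 m) gives φ = -33.85330015°, h = 1301.196 m.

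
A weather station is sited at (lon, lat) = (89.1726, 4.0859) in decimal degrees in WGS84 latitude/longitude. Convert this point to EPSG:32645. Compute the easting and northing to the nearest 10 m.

Zone 45 central meridian λ₀ = 6×45 − 183 = 87°; Δλ = +2.1726°.
Transverse Mercator on WGS84 with k₀ = 0.9996 gives E = 741203.231 m, N = 451948.356 m.

E 741200 m, N 451950 m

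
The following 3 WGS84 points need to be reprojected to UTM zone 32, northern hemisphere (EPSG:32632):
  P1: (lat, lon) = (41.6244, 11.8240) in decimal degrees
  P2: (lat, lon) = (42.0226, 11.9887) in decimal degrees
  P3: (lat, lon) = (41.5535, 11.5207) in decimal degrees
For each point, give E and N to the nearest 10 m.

UTM zone 32N: λ₀ = 9°, k₀ = 0.9996.
P1 (41.6244°, 11.8240°) → (735258.621, 4611927.926) m.
P2 (42.0226°, 11.9887°) → (747441.252, 4656607.748) m.
P3 (41.5535°, 11.5207°) → (710219.630, 4603272.188) m.

P1: E 735260 m, N 4611930 m; P2: E 747440 m, N 4656610 m; P3: E 710220 m, N 4603270 m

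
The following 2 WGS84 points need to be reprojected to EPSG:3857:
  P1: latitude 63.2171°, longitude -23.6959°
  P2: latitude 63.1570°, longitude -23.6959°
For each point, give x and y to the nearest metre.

Web Mercator: x = R·λ, y = R·ln tan(π/4+φ/2), R = 6378137 m.
P1 (63.2171°, -23.6959°) → (-2637815.522, 9153683.367) m.
P2 (63.1570°, -23.6959°) → (-2637815.522, 9138851.596) m.

P1: x -2637816 m, y 9153683 m; P2: x -2637816 m, y 9138852 m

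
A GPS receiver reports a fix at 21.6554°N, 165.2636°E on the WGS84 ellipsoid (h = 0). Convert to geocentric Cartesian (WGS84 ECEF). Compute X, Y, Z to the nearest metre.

WGS84: a = 6378137 m, e² = 0.006694380; N(φ) = a/√(1−e²sin²φ) = 6381046.237 m.
X = (N+h)·cosφ·cosλ = -5735591.177 m; Y = (N+h)·cosφ·sinλ = 1508599.433 m; Z = (N(1−e²)+h)·sinφ = 2338991.705 m.

X -5735591 m, Y 1508599 m, Z 2338992 m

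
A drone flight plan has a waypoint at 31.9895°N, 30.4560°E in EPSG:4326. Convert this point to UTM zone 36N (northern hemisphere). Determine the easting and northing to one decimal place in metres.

E 259643.3 m, N 3542099.8 m

Zone 36 central meridian λ₀ = 6×36 − 183 = 33°; Δλ = -2.5440°.
Transverse Mercator on WGS84 with k₀ = 0.9996 gives E = 259643.314 m, N = 3542099.844 m.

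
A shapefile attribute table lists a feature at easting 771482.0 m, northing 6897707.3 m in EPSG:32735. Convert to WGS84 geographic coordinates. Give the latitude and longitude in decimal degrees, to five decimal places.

lat -28.01820°, lon 29.76100°

Zone 35S: λ₀ = 27°, k₀ = 0.9996, false easting 500000 m, false northing 10000000 m.
Meridian distance M = (N − FN)/k₀ = -3103534.1 m.
Inverse transverse Mercator on WGS84 gives φ = -28.01819961°, λ = 29.76100021°.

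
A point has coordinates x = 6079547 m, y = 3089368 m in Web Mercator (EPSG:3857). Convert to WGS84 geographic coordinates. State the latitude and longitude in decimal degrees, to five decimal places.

lat 26.72670°, lon 54.61350°

R = 6378137 m. λ = x/R = 54.61349991°.
φ = 2·arctan(exp(y/R)) − 90° = 2·arctan(1.62315) − 90° = 26.72670142°.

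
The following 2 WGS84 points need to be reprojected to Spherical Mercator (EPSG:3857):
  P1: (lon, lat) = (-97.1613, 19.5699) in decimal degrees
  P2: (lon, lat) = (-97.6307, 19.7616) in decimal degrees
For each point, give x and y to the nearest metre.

P1: x -10815946 m, y 2222149 m; P2: x -10868200 m, y 2244810 m

Web Mercator: x = R·λ, y = R·ln tan(π/4+φ/2), R = 6378137 m.
P1 (19.5699°, -97.1613°) → (-10815946.441, 2222148.679) m.
P2 (19.7616°, -97.6307°) → (-10868199.810, 2244810.456) m.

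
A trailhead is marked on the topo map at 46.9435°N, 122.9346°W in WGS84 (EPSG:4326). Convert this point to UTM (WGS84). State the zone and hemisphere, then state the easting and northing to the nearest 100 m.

Longitude -122.9346° lies in the 6° band [-126°, -120°), giving zone 10; latitude is north of the equator, so 10N.
Zone 10 central meridian λ₀ = 6×10 − 183 = -123°; Δλ = +0.0654°.
Transverse Mercator on WGS84 with k₀ = 0.9996 gives E = 504977.312 m, N = 5198887.577 m.

Zone 10N: E 505000 m, N 5198900 m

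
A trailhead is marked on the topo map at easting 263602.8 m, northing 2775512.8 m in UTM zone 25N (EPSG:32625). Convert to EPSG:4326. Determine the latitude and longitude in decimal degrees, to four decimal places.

Zone 25N: λ₀ = -33°, k₀ = 0.9996, false easting 500000 m.
Meridian distance M = (N − FN)/k₀ = 2776623.4 m.
Inverse transverse Mercator on WGS84 gives φ = 25.07690001°, λ = -35.34369991°.

lat 25.0769°, lon -35.3437°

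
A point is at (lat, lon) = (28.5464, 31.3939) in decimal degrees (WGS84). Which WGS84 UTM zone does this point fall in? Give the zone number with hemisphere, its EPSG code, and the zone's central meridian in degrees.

UTM zone = ⌊(λ + 180)/6⌋ + 1; 31.3939° ∈ [30°, 36°) → zone 36.
Hemisphere: N (φ ≥ 0).
Central meridian λ₀ = 6×36 − 183 = 33°.
EPSG code: 32636.

Zone 36N (EPSG:32636), central meridian 33°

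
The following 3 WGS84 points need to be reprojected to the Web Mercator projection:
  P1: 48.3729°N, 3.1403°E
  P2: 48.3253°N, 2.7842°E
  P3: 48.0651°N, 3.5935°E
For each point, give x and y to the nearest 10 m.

P1: x 349580 m, y 6169120 m; P2: x 309940 m, y 6161140 m; P3: x 400030 m, y 6117690 m

Web Mercator: x = R·λ, y = R·ln tan(π/4+φ/2), R = 6378137 m.
P1 (48.3729°, 3.1403°) → (349576.597, 6169117.846) m.
P2 (48.3253°, 2.7842°) → (309935.726, 6161144.801) m.
P3 (48.0651°, 3.5935°) → (400026.590, 6117691.997) m.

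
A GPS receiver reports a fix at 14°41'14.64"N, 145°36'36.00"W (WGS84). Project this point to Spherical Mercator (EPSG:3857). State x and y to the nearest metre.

Web Mercator is spherical with R = a = 6378137 m.
x = R·λ = 6378137 × -2.541373924 = -16209231.054 m.
y = R·ln tan(π/4 + φ/2) = 6378137 × 0.259197982 = 1653200.239 m.

x -16209231 m, y 1653200 m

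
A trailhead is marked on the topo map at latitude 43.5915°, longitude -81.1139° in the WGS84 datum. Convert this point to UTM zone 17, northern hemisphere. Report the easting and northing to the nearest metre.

Zone 17 central meridian λ₀ = 6×17 − 183 = -81°; Δλ = -0.1139°.
Transverse Mercator on WGS84 with k₀ = 0.9996 gives E = 490805.748 m, N = 4826509.575 m.

E 490806 m, N 4826510 m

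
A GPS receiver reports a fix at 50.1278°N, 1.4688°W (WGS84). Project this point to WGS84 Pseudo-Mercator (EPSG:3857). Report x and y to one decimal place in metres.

Web Mercator is spherical with R = a = 6378137 m.
x = R·λ = 6378137 × -0.025635396 = -163506.068 m.
y = R·ln tan(π/4 + φ/2) = 6378137 × 1.014157902 = 6468438.037 m.

x -163506.1 m, y 6468438.0 m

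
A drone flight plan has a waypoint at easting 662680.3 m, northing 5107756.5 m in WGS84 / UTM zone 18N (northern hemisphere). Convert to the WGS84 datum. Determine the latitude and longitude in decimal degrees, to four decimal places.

lat 46.1040°, lon -72.8951°

Zone 18N: λ₀ = -75°, k₀ = 0.9996, false easting 500000 m.
Meridian distance M = (N − FN)/k₀ = 5109800.4 m.
Inverse transverse Mercator on WGS84 gives φ = 46.10399996°, λ = -72.89509978°.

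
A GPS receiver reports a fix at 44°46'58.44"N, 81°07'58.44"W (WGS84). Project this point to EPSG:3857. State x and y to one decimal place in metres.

Web Mercator is spherical with R = a = 6378137 m.
x = R·λ = 6378137 × -1.416036237 = -9031673.115 m.
y = R·ln tan(π/4 + φ/2) = 6378137 × 0.876025090 = 5587408.042 m.

x -9031673.1 m, y 5587408.0 m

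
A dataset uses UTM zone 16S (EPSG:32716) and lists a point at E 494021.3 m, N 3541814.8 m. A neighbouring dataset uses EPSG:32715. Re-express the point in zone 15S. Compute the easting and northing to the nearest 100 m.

UTM 16S → geographic: φ = -58.26470029°, λ = -87.10189976°.
UTM 15S (λ₀ = -93°) forward: E = 845782.029 m, N = 3526661.837 m.

E 845800 m, N 3526700 m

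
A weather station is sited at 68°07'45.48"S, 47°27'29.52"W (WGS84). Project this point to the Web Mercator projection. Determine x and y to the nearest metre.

x -5283023 m, y -10485528 m

Web Mercator is spherical with R = a = 6378137 m.
x = R·λ = 6378137 × -0.828301847 = -5283022.658 m.
y = R·ln tan(π/4 + φ/2) = 6378137 × -1.643979790 = -10485528.326 m.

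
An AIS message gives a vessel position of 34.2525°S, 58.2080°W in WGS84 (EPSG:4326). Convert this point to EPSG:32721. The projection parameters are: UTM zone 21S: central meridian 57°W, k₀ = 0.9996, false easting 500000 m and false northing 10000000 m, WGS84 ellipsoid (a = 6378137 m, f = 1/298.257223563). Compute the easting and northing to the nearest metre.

E 388772 m, N 6209187 m

Zone 21 central meridian λ₀ = 6×21 − 183 = -57°; Δλ = -1.2080°.
Transverse Mercator on WGS84 with k₀ = 0.9996 gives E = 388771.933 m, N = 6209186.733 m.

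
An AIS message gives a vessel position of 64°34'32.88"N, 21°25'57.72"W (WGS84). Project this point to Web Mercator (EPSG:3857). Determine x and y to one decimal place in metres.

x -2385877.3 m, y 9497512.1 m

Web Mercator is spherical with R = a = 6378137 m.
x = R·λ = 6378137 × -0.374071183 = -2385877.2503 m.
y = R·ln tan(π/4 + φ/2) = 6378137 × 1.489073084 = 9497512.134 m.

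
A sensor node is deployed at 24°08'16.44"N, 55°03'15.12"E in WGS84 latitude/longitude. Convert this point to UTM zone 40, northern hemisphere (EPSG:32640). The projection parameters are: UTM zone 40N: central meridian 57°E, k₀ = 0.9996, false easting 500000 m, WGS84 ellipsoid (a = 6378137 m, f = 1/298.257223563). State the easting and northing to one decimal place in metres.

Zone 40 central meridian λ₀ = 6×40 − 183 = 57°; Δλ = -1.9458°.
Transverse Mercator on WGS84 with k₀ = 0.9996 gives E = 302276.582 m, N = 2670867.439 m.

E 302276.6 m, N 2670867.4 m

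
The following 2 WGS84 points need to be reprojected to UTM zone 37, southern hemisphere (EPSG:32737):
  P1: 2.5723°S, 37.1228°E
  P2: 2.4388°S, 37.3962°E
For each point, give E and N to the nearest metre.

UTM zone 37S: λ₀ = 39°, k₀ = 0.9996.
P1 (-2.5723°, 37.1228°) → (291286.265, 9715528.155) m.
P2 (-2.4388°, 37.3962°) → (321674.417, 9730331.466) m.

P1: E 291286 m, N 9715528 m; P2: E 321674 m, N 9730331 m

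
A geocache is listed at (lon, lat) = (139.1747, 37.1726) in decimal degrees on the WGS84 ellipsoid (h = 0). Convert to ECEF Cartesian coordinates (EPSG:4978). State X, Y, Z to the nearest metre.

WGS84: a = 6378137 m, e² = 0.006694380; N(φ) = a/√(1−e²sin²φ) = 6385945.339 m.
X = (N+h)·cosφ·cosλ = -3850457.130 m; Y = (N+h)·cosφ·sinλ = 3326593.614 m; Z = (N(1−e²)+h)·sinφ = 3832673.653 m.

X -3850457 m, Y 3326594 m, Z 3832674 m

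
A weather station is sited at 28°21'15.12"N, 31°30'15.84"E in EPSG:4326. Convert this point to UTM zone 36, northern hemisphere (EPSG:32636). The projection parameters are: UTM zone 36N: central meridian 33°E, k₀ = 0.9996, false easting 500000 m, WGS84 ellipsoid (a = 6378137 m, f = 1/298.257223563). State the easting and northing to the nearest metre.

Zone 36 central meridian λ₀ = 6×36 − 183 = 33°; Δλ = -1.4956°.
Transverse Mercator on WGS84 with k₀ = 0.9996 gives E = 353423.267 m, N = 3137348.617 m.

E 353423 m, N 3137349 m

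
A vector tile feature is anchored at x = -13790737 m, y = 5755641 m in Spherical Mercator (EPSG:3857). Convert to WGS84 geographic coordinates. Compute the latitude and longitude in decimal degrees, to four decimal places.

R = 6378137 m. λ = x/R = -123.88429826°.
φ = 2·arctan(exp(y/R)) − 90° = 2·arctan(2.46552) − 90° = 45.84560037°.

lat 45.8456°, lon -123.8843°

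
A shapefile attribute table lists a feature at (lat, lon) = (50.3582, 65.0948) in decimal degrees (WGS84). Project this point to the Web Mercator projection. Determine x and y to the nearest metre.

x 7246320 m, y 6508542 m

Web Mercator is spherical with R = a = 6378137 m.
x = R·λ = 6378137 × 1.136118586 = 7246319.989 m.
y = R·ln tan(π/4 + φ/2) = 6378137 × 1.020445692 = 6508542.427 m.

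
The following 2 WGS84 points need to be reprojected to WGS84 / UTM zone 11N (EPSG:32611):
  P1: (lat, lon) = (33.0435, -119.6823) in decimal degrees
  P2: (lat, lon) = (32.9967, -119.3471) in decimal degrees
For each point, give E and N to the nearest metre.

P1: E 249516 m, N 3659308 m; P2: E 280710 m, N 3653368 m

UTM zone 11N: λ₀ = -117°, k₀ = 0.9996.
P1 (33.0435°, -119.6823°) → (249516.367, 3659307.849) m.
P2 (32.9967°, -119.3471°) → (280710.388, 3653367.998) m.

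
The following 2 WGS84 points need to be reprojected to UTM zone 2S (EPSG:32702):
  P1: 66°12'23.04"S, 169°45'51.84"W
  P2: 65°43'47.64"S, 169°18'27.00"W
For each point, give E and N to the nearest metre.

UTM zone 2S: λ₀ = -171°, k₀ = 0.9996.
P1 (-66.2064°, -169.7644°) → (555623.130, 2656534.900) m.
P2 (-65.7299°, -169.3075°) → (577620.861, 2709150.309) m.

P1: E 555623 m, N 2656535 m; P2: E 577621 m, N 2709150 m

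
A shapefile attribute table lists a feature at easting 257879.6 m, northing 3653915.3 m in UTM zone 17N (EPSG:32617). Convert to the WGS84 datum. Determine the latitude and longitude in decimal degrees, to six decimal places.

Zone 17N: λ₀ = -81°, k₀ = 0.9996, false easting 500000 m.
Meridian distance M = (N − FN)/k₀ = 3655377.5 m.
Inverse transverse Mercator on WGS84 gives φ = 32.99680027°, λ = -83.59140030°.

lat 32.996800°, lon -83.591400°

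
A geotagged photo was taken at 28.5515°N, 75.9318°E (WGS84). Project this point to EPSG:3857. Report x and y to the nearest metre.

x 8452689 m, y 3318685 m

Web Mercator is spherical with R = a = 6378137 m.
x = R·λ = 6378137 × 1.325259917 = 8452689.311 m.
y = R·ln tan(π/4 + φ/2) = 6378137 × 0.520321991 = 3318684.942 m.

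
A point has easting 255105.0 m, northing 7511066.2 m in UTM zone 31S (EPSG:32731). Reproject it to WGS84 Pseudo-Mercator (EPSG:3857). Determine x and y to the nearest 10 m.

Unproject from UTM 31S (λ₀ = 3°) → φ = -22.48929981°, λ = 0.61969975°.
Web Mercator (R = 6378137 m): x = 68984.661 m, y = -2570373.817 m.

x 68980 m, y -2570370 m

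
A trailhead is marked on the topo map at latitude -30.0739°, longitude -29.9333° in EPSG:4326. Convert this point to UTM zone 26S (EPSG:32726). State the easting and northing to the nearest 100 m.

E 217200 m, N 6669400 m

Zone 26 central meridian λ₀ = 6×26 − 183 = -27°; Δλ = -2.9333°.
Transverse Mercator on WGS84 with k₀ = 0.9996 gives E = 217237.924 m, N = 6669396.746 m.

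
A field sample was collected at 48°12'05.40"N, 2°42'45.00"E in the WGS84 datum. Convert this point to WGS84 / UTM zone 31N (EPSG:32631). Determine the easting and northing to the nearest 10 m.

E 478640 m, N 5338740 m

Zone 31 central meridian λ₀ = 6×31 − 183 = 3°; Δλ = -0.2875°.
Transverse Mercator on WGS84 with k₀ = 0.9996 gives E = 478637.450 m, N = 5338736.463 m.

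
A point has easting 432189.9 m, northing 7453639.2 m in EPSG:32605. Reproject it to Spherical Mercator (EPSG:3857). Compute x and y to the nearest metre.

x -17206398 m, y 10210977 m

Unproject from UTM 5N (λ₀ = -153°) → φ = 67.19199988°, λ = -154.56769896°.
Web Mercator (R = 6378137 m): x = -17206397.541 m, y = 10210976.748 m.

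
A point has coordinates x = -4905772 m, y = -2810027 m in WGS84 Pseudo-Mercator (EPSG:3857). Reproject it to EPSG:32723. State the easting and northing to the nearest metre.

Web Mercator inverse (R = 6378137 m) → φ = -24.46380109°, λ = -44.06929968°.
UTM 23S forward: E = 594322.922 m, N = 7294105.400 m.

E 594323 m, N 7294105 m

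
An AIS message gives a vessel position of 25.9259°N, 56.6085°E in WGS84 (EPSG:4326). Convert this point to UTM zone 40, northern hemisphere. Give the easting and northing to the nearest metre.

Zone 40 central meridian λ₀ = 6×40 − 183 = 57°; Δλ = -0.3915°.
Transverse Mercator on WGS84 with k₀ = 0.9996 gives E = 460794.856 m, N = 2867536.336 m.

E 460795 m, N 2867536 m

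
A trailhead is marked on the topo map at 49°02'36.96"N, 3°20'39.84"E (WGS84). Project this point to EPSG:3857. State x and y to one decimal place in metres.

x 372296.9 m, y 6282262.6 m

Web Mercator is spherical with R = a = 6378137 m.
x = R·λ = 6378137 × 0.058370792 = 372296.905 m.
y = R·ln tan(π/4 + φ/2) = 6378137 × 0.984968282 = 6282262.642 m.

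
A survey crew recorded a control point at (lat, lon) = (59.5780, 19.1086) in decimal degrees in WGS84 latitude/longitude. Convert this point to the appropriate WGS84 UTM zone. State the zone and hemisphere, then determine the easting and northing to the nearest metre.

Zone 34N: E 393171 m, N 6605936 m

Longitude 19.1086° lies in the 6° band [18°, 24°), giving zone 34; latitude is north of the equator, so 34N.
Zone 34 central meridian λ₀ = 6×34 − 183 = 21°; Δλ = -1.8914°.
Transverse Mercator on WGS84 with k₀ = 0.9996 gives E = 393170.874 m, N = 6605936.245 m.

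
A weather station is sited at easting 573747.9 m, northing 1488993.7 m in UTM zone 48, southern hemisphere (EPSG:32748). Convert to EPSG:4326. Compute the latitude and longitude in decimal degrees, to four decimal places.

Zone 48S: λ₀ = 105°, k₀ = 0.9996, false easting 500000 m, false northing 10000000 m.
Meridian distance M = (N − FN)/k₀ = -8514412.1 m.
Inverse transverse Mercator on WGS84 gives φ = -76.66339998°, λ = 107.86509884°.

lat -76.6634°, lon 107.8651°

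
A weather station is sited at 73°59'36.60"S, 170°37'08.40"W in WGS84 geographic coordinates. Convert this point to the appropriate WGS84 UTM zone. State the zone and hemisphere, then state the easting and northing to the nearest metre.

Longitude -170.6190° lies in the 6° band [-174°, -168°), giving zone 2; latitude is south of the equator, so 2S.
Zone 2 central meridian λ₀ = 6×2 − 183 = -171°; Δλ = +0.3810°.
Transverse Mercator on WGS84 with k₀ = 0.9996 gives E = 511726.729 m, N = 1788649.592 m.

Zone 2S: E 511727 m, N 1788650 m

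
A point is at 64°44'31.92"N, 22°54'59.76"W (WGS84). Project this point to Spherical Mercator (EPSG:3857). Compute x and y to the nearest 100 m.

x -2551100 m, y 9540800 m

Web Mercator is spherical with R = a = 6378137 m.
x = R·λ = 6378137 × -0.399970123 = -2551064.243 m.
y = R·ln tan(π/4 + φ/2) = 6378137 × 1.495858613 = 9540791.163 m.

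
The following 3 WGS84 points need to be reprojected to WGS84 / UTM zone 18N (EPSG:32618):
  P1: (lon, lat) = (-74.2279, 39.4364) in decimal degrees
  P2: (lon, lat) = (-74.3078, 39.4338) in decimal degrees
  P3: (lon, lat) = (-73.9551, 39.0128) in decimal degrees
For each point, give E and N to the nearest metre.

UTM zone 18N: λ₀ = -75°, k₀ = 0.9996.
P1 (39.4364°, -74.2279°) → (566445.250, 4365490.575) m.
P2 (39.4338°, -74.3078°) → (559571.375, 4365146.208) m.
P3 (39.0128°, -73.9551°) → (590464.471, 4318716.315) m.

P1: E 566445 m, N 4365491 m; P2: E 559571 m, N 4365146 m; P3: E 590464 m, N 4318716 m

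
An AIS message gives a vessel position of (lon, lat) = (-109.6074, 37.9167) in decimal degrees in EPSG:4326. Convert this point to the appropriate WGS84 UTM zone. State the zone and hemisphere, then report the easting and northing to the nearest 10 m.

Zone 12N: E 622410 m, N 4197490 m

Longitude -109.6074° lies in the 6° band [-114°, -108°), giving zone 12; latitude is north of the equator, so 12N.
Zone 12 central meridian λ₀ = 6×12 − 183 = -111°; Δλ = +1.3926°.
Transverse Mercator on WGS84 with k₀ = 0.9996 gives E = 622407.711 m, N = 4197487.024 m.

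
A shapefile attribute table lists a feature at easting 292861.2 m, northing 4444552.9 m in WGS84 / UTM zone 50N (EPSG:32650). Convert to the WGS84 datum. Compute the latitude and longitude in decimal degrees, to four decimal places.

lat 40.1258°, lon 114.5690°

Zone 50N: λ₀ = 117°, k₀ = 0.9996, false easting 500000 m.
Meridian distance M = (N − FN)/k₀ = 4446331.4 m.
Inverse transverse Mercator on WGS84 gives φ = 40.12580016°, λ = 114.56899976°.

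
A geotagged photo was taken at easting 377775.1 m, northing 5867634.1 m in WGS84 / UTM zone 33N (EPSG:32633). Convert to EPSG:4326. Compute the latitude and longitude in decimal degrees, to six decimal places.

lat 52.944400°, lon 13.181000°

Zone 33N: λ₀ = 15°, k₀ = 0.9996, false easting 500000 m.
Meridian distance M = (N − FN)/k₀ = 5869982.1 m.
Inverse transverse Mercator on WGS84 gives φ = 52.94440004°, λ = 13.18100032°.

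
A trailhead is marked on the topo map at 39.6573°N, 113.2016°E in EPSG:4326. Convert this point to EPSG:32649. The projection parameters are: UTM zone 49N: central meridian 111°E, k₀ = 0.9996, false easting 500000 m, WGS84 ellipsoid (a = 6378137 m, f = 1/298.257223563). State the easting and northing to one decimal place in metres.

Zone 49 central meridian λ₀ = 6×49 − 183 = 111°; Δλ = +2.2016°.
Transverse Mercator on WGS84 with k₀ = 0.9996 gives E = 688872.720 m, N = 4392038.462 m.

E 688872.7 m, N 4392038.5 m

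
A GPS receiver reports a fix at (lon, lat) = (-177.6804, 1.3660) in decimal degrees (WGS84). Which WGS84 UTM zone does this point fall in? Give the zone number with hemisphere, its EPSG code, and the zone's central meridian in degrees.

Zone 1N (EPSG:32601), central meridian -177°

UTM zone = ⌊(λ + 180)/6⌋ + 1; -177.6804° ∈ [-180°, -174°) → zone 1.
Hemisphere: N (φ ≥ 0).
Central meridian λ₀ = 6×1 − 183 = -177°.
EPSG code: 32601.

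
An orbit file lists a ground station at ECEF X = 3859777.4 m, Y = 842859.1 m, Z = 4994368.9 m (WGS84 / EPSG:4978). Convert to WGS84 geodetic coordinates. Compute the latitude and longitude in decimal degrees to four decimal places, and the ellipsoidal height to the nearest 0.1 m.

λ = atan2(Y, X) = 12.31830055°; p = √(X²+Y²) = 3950733.2 m.
Bowring's method on WGS84 (a = 6378137 m, b = 6356752.314 m) gives φ = 51.84170023°, h = 3088.591 m.

lat 51.8417°, lon 12.3183°, h 3088.6 m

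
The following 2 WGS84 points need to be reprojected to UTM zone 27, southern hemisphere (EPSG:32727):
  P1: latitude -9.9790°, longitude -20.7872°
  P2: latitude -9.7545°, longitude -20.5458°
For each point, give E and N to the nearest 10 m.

UTM zone 27S: λ₀ = -21°, k₀ = 0.9996.
P1 (-9.9790°, -20.7872°) → (523323.471, 8896901.836) m.
P2 (-9.7545°, -20.5458°) → (549815.685, 8921697.201) m.

P1: E 523320 m, N 8896900 m; P2: E 549820 m, N 8921700 m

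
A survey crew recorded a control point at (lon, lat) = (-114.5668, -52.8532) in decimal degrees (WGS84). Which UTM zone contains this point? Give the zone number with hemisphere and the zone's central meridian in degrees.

Zone 11S, central meridian -117°

UTM zone = ⌊(λ + 180)/6⌋ + 1; -114.5668° ∈ [-120°, -114°) → zone 11.
Hemisphere: S (φ < 0).
Central meridian λ₀ = 6×11 − 183 = -117°.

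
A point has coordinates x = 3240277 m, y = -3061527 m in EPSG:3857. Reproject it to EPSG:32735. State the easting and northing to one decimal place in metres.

E 710076.1 m, N 7066873.8 m

Web Mercator inverse (R = 6378137 m) → φ = -26.50310283°, λ = 29.10790354°.
UTM 35S forward: E = 710076.121 m, N = 7066873.800 m.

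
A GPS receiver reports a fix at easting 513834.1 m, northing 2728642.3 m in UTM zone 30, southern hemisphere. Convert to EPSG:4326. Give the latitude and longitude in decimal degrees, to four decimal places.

Zone 30S: λ₀ = -3°, k₀ = 0.9996, false easting 500000 m, false northing 10000000 m.
Meridian distance M = (N − FN)/k₀ = -7274267.4 m.
Inverse transverse Mercator on WGS84 gives φ = -65.56409975°, λ = -2.70029964°.

lat -65.5641°, lon -2.7003°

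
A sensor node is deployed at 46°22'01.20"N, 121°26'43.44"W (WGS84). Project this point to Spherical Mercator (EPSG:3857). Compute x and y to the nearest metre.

x -13519240 m, y 5839358 m

Web Mercator is spherical with R = a = 6378137 m.
x = R·λ = 6378137 × -2.119622091 = -13519240.087 m.
y = R·ln tan(π/4 + φ/2) = 6378137 × 0.915527143 = 5839357.548 m.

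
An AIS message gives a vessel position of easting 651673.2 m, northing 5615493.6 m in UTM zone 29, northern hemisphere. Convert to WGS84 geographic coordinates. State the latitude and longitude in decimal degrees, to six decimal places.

lat 50.671500°, lon -6.853499°

Zone 29N: λ₀ = -9°, k₀ = 0.9996, false easting 500000 m.
Meridian distance M = (N − FN)/k₀ = 5617740.7 m.
Inverse transverse Mercator on WGS84 gives φ = 50.67149989°, λ = -6.85349944°.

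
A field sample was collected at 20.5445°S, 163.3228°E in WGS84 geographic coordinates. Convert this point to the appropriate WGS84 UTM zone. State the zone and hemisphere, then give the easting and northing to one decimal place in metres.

Longitude 163.3228° lies in the 6° band [162°, 168°), giving zone 58; latitude is south of the equator, so 58S.
Zone 58 central meridian λ₀ = 6×58 − 183 = 165°; Δλ = -1.6772°.
Transverse Mercator on WGS84 with k₀ = 0.9996 gives E = 325148.305 m, N = 7727364.169 m.

Zone 58S: E 325148.3 m, N 7727364.2 m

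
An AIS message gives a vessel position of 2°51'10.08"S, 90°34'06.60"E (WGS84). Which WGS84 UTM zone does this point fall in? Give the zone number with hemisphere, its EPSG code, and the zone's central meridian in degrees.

UTM zone = ⌊(λ + 180)/6⌋ + 1; 90.5685° ∈ [90°, 96°) → zone 46.
Hemisphere: S (φ < 0).
Central meridian λ₀ = 6×46 − 183 = 93°.
EPSG code: 32746.

Zone 46S (EPSG:32746), central meridian 93°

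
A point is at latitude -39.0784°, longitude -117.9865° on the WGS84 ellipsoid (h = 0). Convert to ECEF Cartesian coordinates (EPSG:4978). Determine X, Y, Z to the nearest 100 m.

WGS84: a = 6378137 m, e² = 0.006694380; N(φ) = a/√(1−e²sin²φ) = 6386637.628 m.
X = (N+h)·cosφ·cosλ = -2326535.895 m; Y = (N+h)·cosφ·sinλ = -4378065.884 m; Z = (N(1−e²)+h)·sinφ = -3999077.297 m.

X -2326500 m, Y -4378100 m, Z -3999100 m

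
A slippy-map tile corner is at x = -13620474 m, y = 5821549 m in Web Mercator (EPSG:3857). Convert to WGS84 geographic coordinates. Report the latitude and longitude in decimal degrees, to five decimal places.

R = 6378137 m. λ = x/R = -122.35479971°.
φ = 2·arctan(exp(y/R)) − 90° = 2·arctan(2.49113) − 90° = 46.25649854°.

lat 46.25650°, lon -122.35480°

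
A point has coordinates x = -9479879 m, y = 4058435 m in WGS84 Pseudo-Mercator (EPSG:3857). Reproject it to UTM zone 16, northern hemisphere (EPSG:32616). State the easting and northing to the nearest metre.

Web Mercator inverse (R = 6378137 m) → φ = 34.22040079°, λ = -85.15920197°.
UTM 16N forward: E = 669564.217 m, N = 3788126.182 m.

E 669564 m, N 3788126 m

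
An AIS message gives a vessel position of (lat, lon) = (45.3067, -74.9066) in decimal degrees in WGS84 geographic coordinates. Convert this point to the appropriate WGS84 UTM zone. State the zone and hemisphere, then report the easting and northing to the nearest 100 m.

Zone 18N: E 507300 m, N 5017000 m

Longitude -74.9066° lies in the 6° band [-78°, -72°), giving zone 18; latitude is north of the equator, so 18N.
Zone 18 central meridian λ₀ = 6×18 − 183 = -75°; Δλ = +0.0934°.
Transverse Mercator on WGS84 with k₀ = 0.9996 gives E = 507321.970 m, N = 5017026.044 m.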